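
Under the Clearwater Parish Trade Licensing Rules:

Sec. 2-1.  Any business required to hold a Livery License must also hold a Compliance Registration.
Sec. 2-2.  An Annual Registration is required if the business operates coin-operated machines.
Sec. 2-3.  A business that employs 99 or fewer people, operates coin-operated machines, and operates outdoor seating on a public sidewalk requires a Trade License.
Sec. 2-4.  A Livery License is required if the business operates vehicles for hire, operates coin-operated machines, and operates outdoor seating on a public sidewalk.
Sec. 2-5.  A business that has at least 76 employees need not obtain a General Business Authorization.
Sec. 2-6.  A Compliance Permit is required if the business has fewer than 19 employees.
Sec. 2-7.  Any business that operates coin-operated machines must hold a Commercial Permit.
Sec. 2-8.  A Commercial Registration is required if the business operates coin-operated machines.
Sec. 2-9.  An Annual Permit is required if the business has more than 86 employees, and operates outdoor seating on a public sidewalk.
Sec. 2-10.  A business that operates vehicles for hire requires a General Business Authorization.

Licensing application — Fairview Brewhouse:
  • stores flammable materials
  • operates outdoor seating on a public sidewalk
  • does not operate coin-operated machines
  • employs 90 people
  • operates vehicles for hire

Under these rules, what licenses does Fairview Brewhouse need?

Annual Permit

Sec. 2-1. Livery License is not required → no effect.
Sec. 2-2. does not operate coin-operated machines → Annual Registration not required.
Sec. 2-3. employees 90 ≤ 99; does not operate coin-operated machines; operates outdoor seating on a public sidewalk → Trade License not required.
Sec. 2-4. operates vehicles for hire; does not operate coin-operated machines; operates outdoor seating on a public sidewalk → Livery License not required.
Sec. 2-5. employees 90 ≥ 76 → exempt from General Business Authorization.
Sec. 2-6. employees 90 ≥ 19 → Compliance Permit not required.
Sec. 2-7. does not operate coin-operated machines → Commercial Permit not required.
Sec. 2-8. does not operate coin-operated machines → Commercial Registration not required.
Sec. 2-9. employees 90 > 86; operates outdoor seating on a public sidewalk → Annual Permit required.
Sec. 2-10. operates vehicles for hire → General Business Authorization required.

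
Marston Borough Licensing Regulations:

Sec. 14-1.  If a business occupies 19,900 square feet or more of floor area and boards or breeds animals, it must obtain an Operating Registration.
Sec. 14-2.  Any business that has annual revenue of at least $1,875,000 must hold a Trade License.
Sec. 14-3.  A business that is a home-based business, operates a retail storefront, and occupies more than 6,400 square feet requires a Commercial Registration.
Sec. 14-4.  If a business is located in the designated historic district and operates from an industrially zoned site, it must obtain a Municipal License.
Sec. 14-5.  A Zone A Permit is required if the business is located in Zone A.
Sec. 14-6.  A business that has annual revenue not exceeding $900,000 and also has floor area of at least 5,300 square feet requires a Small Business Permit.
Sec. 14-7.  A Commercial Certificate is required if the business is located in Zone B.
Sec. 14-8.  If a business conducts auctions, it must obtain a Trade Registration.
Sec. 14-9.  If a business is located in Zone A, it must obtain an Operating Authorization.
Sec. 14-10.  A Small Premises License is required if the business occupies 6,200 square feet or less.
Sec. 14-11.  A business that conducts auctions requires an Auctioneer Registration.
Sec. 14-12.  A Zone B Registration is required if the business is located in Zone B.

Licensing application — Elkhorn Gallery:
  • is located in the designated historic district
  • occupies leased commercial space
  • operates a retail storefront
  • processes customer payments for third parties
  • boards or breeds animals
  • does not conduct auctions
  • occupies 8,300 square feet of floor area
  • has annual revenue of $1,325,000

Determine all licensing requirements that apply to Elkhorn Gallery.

Sec. 14-1. floor area 8,300 square feet < 19,900 square feet; boards or breeds animals → Operating Registration not required.
Sec. 14-2. revenue $1,325,000 < $1,875,000 → Trade License not required.
Sec. 14-3. occupies leased commercial space (not: is a home-based business); operates a retail storefront; floor area 8,300 square feet > 6,400 square feet → Commercial Registration not required.
Sec. 14-4. is located in the designated historic district; occupies leased commercial space (not: operates from an industrially zoned site) → Municipal License not required.
Sec. 14-5. is located in the designated historic district (not: is located in Zone A) → Zone A Permit not required.
Sec. 14-6. revenue $1,325,000 > $900,000; floor area 8,300 square feet ≥ 5,300 square feet → Small Business Permit not required.
Sec. 14-7. is located in the designated historic district (not: is located in Zone B) → Commercial Certificate not required.
Sec. 14-8. does not conduct auctions → Trade Registration not required.
Sec. 14-9. is located in the designated historic district (not: is located in Zone A) → Operating Authorization not required.
Sec. 14-10. floor area 8,300 square feet > 6,200 square feet → Small Premises License not required.
Sec. 14-11. does not conduct auctions → Auctioneer Registration not required.
Sec. 14-12. is located in the designated historic district (not: is located in Zone B) → Zone B Registration not required.

None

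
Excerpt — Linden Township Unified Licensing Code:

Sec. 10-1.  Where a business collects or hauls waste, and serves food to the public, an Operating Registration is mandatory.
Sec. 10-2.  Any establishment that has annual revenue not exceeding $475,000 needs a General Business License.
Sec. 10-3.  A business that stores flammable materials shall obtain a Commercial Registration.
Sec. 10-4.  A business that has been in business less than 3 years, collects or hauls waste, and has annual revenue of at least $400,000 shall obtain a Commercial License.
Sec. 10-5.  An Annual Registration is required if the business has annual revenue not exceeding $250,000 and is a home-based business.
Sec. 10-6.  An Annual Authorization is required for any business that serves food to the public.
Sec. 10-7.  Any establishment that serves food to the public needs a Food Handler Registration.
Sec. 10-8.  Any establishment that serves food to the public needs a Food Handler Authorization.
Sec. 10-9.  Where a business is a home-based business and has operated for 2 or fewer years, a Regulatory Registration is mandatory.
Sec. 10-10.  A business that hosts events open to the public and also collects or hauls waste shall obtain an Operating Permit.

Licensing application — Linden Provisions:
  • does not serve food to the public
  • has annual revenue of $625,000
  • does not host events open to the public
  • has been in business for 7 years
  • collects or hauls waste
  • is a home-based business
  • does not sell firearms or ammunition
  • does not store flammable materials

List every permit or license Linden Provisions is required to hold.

None

Sec. 10-1. collects or hauls waste; does not serve food to the public → Operating Registration not required.
Sec. 10-2. revenue $625,000 > $475,000 → General Business License not required.
Sec. 10-3. does not store flammable materials → Commercial Registration not required.
Sec. 10-4. years in business 7 ≥ 3; collects or hauls waste; revenue $625,000 ≥ $400,000 → Commercial License not required.
Sec. 10-5. revenue $625,000 > $250,000; is a home-based business → Annual Registration not required.
Sec. 10-6. does not serve food to the public → Annual Authorization not required.
Sec. 10-7. does not serve food to the public → Food Handler Registration not required.
Sec. 10-8. does not serve food to the public → Food Handler Authorization not required.
Sec. 10-9. is a home-based business; years in business 7 > 2 → Regulatory Registration not required.
Sec. 10-10. does not host events open to the public; collects or hauls waste → Operating Permit not required.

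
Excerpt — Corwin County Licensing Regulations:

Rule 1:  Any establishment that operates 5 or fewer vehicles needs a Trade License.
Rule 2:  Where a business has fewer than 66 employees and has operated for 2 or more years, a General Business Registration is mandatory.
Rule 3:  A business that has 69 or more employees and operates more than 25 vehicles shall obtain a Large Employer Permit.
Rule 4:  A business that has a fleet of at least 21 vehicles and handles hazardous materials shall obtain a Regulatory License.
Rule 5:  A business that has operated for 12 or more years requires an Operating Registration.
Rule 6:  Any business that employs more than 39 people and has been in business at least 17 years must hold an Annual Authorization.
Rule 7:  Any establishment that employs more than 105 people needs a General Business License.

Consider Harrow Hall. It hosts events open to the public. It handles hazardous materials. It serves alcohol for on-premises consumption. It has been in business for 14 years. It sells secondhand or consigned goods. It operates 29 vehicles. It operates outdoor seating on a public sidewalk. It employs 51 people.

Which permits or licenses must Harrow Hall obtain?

Rule 1: vehicles 29 > 5 → Trade License not required.
Rule 2: employees 51 < 66; years in business 14 ≥ 2 → General Business Registration required.
Rule 3: employees 51 < 69; vehicles 29 > 25 → Large Employer Permit not required.
Rule 4: vehicles 29 ≥ 21; handles hazardous materials → Regulatory License required.
Rule 5: years in business 14 ≥ 12 → Operating Registration required.
Rule 6: employees 51 > 39; years in business 14 < 17 → Annual Authorization not required.
Rule 7: employees 51 ≤ 105 → General Business License not required.

General Business Registration, Operating Registration, Regulatory License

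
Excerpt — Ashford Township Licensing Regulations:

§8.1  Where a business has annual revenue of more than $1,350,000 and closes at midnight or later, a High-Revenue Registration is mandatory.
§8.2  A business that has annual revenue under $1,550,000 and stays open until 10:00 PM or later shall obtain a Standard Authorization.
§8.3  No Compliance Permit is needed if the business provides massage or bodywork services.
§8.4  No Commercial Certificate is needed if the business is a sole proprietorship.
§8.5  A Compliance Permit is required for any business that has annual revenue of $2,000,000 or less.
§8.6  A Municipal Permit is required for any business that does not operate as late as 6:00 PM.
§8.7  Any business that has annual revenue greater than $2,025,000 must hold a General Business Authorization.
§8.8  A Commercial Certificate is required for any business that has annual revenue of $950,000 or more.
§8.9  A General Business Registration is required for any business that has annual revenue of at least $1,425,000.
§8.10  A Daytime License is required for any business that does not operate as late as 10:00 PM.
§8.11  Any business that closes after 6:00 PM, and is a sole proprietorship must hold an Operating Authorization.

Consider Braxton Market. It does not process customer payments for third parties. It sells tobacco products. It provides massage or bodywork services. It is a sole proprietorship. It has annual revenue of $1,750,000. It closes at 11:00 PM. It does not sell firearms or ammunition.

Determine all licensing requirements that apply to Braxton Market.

General Business Registration, Operating Authorization

§8.1 revenue $1,750,000 > $1,350,000; closes 11:00 PM, at/before midnight → High-Revenue Registration not required.
§8.2 revenue $1,750,000 ≥ $1,550,000; closes 11:00 PM, after 10:00 PM → Standard Authorization not required.
§8.3 provides massage or bodywork services → exempt from Compliance Permit.
§8.4 is a sole proprietorship → exempt from Commercial Certificate.
§8.5 revenue $1,750,000 ≤ $2,000,000 → Compliance Permit required.
§8.6 closes 11:00 PM, after 6:00 PM → Municipal Permit not required.
§8.7 revenue $1,750,000 ≤ $2,025,000 → General Business Authorization not required.
§8.8 revenue $1,750,000 ≥ $950,000 → Commercial Certificate required.
§8.9 revenue $1,750,000 ≥ $1,425,000 → General Business Registration required.
§8.10 closes 11:00 PM, after 10:00 PM → Daytime License not required.
§8.11 closes 11:00 PM, after 6:00 PM; is a sole proprietorship → Operating Authorization required.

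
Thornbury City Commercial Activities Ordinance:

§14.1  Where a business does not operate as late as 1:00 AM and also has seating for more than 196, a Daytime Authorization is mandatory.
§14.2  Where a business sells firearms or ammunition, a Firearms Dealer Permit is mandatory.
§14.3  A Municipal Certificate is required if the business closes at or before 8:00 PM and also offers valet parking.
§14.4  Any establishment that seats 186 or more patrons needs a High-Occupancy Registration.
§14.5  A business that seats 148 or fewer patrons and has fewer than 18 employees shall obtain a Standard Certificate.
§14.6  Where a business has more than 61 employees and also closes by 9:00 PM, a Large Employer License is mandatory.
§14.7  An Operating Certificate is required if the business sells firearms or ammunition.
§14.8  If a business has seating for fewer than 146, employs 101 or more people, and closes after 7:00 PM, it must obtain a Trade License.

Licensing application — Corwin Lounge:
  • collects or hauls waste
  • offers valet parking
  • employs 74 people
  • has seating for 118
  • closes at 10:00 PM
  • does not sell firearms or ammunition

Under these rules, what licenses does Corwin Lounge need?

§14.1 closes 10:00 PM, at/before 1:00 AM; seating 118 ≤ 196 → Daytime Authorization not required.
§14.2 does not sell firearms or ammunition → Firearms Dealer Permit not required.
§14.3 closes 10:00 PM, after 8:00 PM; offers valet parking → Municipal Certificate not required.
§14.4 seating 118 < 186 → High-Occupancy Registration not required.
§14.5 seating 118 ≤ 148; employees 74 ≥ 18 → Standard Certificate not required.
§14.6 employees 74 > 61; closes 10:00 PM, after 9:00 PM → Large Employer License not required.
§14.7 does not sell firearms or ammunition → Operating Certificate not required.
§14.8 seating 118 < 146; employees 74 < 101; closes 10:00 PM, after 7:00 PM → Trade License not required.

None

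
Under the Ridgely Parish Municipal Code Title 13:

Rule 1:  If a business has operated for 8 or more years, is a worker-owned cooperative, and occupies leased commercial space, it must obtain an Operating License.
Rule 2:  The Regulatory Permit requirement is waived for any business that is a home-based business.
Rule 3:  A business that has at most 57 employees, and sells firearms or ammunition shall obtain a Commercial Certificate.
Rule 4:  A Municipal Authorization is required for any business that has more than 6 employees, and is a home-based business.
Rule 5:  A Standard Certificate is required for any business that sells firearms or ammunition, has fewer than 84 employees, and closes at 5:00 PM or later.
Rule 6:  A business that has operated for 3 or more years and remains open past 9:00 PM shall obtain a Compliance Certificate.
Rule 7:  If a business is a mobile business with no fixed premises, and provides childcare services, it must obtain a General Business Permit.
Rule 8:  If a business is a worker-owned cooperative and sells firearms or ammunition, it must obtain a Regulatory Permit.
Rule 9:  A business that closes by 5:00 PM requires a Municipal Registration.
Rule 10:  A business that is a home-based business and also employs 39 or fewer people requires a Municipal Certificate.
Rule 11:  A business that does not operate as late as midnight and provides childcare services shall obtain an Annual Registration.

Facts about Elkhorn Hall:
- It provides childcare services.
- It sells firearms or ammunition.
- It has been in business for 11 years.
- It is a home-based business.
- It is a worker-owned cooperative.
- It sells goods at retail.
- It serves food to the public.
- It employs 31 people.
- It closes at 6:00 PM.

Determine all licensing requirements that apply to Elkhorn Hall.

Rule 1: years in business 11 ≥ 8; is a worker-owned cooperative; is a home-based business (not: occupies leased commercial space) → Operating License not required.
Rule 2: is a home-based business → exempt from Regulatory Permit.
Rule 3: employees 31 ≤ 57; sells firearms or ammunition → Commercial Certificate required.
Rule 4: employees 31 > 6; is a home-based business → Municipal Authorization required.
Rule 5: sells firearms or ammunition; employees 31 < 84; closes 6:00 PM, after 5:00 PM → Standard Certificate required.
Rule 6: years in business 11 ≥ 3; closes 6:00 PM, at/before 9:00 PM → Compliance Certificate not required.
Rule 7: is a home-based business (not: is a mobile business with no fixed premises); provides childcare services → General Business Permit not required.
Rule 8: is a worker-owned cooperative; sells firearms or ammunition → Regulatory Permit required.
Rule 9: closes 6:00 PM, after 5:00 PM → Municipal Registration not required.
Rule 10: is a home-based business; employees 31 ≤ 39 → Municipal Certificate required.
Rule 11: closes 6:00 PM, at/before midnight; provides childcare services → Annual Registration required.

Annual Registration, Commercial Certificate, Municipal Authorization, Municipal Certificate, Standard Certificate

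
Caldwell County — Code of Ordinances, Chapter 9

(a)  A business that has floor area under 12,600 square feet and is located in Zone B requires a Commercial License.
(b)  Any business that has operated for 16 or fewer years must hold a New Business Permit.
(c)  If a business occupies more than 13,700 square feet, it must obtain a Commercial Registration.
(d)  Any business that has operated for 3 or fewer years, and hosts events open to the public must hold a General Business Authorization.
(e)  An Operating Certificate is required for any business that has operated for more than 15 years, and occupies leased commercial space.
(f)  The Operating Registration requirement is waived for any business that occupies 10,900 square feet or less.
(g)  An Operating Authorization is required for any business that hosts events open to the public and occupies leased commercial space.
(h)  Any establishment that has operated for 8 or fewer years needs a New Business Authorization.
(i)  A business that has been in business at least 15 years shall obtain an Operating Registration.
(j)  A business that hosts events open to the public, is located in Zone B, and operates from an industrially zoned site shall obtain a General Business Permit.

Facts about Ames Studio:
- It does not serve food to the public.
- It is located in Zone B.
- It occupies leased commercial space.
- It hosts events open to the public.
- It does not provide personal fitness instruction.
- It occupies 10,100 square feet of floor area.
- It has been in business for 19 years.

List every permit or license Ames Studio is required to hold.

(a) floor area 10,100 square feet < 12,600 square feet; is located in Zone B → Commercial License required.
(b) years in business 19 > 16 → New Business Permit not required.
(c) floor area 10,100 square feet ≤ 13,700 square feet → Commercial Registration not required.
(d) years in business 19 > 3; hosts events open to the public → General Business Authorization not required.
(e) years in business 19 > 15; occupies leased commercial space → Operating Certificate required.
(f) floor area 10,100 square feet ≤ 10,900 square feet → exempt from Operating Registration.
(g) hosts events open to the public; occupies leased commercial space → Operating Authorization required.
(h) years in business 19 > 8 → New Business Authorization not required.
(i) years in business 19 ≥ 15 → Operating Registration required.
(j) hosts events open to the public; is located in Zone B; occupies leased commercial space (not: operates from an industrially zoned site) → General Business Permit not required.

Commercial License, Operating Authorization, Operating Certificate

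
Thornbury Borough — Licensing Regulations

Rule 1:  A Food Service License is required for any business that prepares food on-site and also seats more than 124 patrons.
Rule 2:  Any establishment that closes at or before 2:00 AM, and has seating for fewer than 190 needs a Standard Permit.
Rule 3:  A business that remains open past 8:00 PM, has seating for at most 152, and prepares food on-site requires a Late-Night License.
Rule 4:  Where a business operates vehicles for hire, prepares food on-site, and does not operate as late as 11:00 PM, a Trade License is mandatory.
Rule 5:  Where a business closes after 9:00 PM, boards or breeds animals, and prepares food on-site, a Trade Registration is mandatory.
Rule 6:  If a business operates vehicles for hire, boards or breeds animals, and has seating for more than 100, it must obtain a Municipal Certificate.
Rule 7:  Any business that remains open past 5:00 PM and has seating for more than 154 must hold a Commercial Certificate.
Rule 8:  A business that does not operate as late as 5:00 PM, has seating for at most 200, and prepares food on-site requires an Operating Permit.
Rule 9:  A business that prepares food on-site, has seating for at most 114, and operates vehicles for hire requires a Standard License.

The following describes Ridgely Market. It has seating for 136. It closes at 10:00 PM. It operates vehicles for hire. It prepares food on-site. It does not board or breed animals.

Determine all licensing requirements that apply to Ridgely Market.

Rule 1: prepares food on-site; seating 136 > 124 → Food Service License required.
Rule 2: closes 10:00 PM, at/before 2:00 AM; seating 136 < 190 → Standard Permit required.
Rule 3: closes 10:00 PM, after 8:00 PM; seating 136 ≤ 152; prepares food on-site → Late-Night License required.
Rule 4: operates vehicles for hire; prepares food on-site; closes 10:00 PM, at/before 11:00 PM → Trade License required.
Rule 5: closes 10:00 PM, after 9:00 PM; does not board or breed animals; prepares food on-site → Trade Registration not required.
Rule 6: operates vehicles for hire; does not board or breed animals; seating 136 > 100 → Municipal Certificate not required.
Rule 7: closes 10:00 PM, after 5:00 PM; seating 136 ≤ 154 → Commercial Certificate not required.
Rule 8: closes 10:00 PM, after 5:00 PM; seating 136 ≤ 200; prepares food on-site → Operating Permit not required.
Rule 9: prepares food on-site; seating 136 > 114; operates vehicles for hire → Standard License not required.

Food Service License, Late-Night License, Standard Permit, Trade License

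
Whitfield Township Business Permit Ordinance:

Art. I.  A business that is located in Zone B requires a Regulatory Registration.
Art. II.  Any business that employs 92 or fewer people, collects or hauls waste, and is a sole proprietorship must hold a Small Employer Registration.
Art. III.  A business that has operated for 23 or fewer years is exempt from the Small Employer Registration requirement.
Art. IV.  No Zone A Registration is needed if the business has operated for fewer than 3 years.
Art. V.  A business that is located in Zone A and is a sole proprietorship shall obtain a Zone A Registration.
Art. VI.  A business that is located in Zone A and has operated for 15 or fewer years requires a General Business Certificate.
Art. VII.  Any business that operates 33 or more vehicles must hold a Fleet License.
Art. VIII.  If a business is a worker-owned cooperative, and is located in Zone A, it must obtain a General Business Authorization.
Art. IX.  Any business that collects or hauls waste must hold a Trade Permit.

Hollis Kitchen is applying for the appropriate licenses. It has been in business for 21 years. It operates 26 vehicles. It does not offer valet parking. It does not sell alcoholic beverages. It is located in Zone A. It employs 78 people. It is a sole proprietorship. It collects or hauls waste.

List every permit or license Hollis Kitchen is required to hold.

Trade Permit, Zone A Registration

Art. I. is located in Zone A (not: is located in Zone B) → Regulatory Registration not required.
Art. II. employees 78 ≤ 92; collects or hauls waste; is a sole proprietorship → Small Employer Registration required.
Art. III. years in business 21 ≤ 23 → exempt from Small Employer Registration.
Art. IV. years in business 21 ≥ 3 → Zone A Registration exemption does not apply.
Art. V. is located in Zone A; is a sole proprietorship → Zone A Registration required.
Art. VI. is located in Zone A; years in business 21 > 15 → General Business Certificate not required.
Art. VII. vehicles 26 < 33 → Fleet License not required.
Art. VIII. is a sole proprietorship (not: is a worker-owned cooperative); is located in Zone A → General Business Authorization not required.
Art. IX. collects or hauls waste → Trade Permit required.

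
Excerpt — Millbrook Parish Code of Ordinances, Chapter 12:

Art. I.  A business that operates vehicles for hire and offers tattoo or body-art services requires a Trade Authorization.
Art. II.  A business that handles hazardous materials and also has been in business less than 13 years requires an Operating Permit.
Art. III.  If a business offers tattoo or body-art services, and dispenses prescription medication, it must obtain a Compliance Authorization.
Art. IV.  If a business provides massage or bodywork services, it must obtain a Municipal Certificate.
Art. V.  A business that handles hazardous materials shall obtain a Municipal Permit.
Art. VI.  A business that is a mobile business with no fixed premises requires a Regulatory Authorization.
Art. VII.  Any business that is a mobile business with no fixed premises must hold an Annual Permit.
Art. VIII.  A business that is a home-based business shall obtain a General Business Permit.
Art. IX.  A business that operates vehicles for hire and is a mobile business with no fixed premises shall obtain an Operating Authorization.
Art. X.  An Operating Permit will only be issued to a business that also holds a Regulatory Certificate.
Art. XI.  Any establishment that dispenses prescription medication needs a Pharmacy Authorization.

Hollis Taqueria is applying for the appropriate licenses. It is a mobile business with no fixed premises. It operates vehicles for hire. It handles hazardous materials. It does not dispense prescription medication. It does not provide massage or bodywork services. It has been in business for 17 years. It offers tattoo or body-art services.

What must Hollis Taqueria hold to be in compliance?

Annual Permit, Municipal Permit, Operating Authorization, Regulatory Authorization, Trade Authorization

Art. I. operates vehicles for hire; offers tattoo or body-art services → Trade Authorization required.
Art. II. handles hazardous materials; years in business 17 ≥ 13 → Operating Permit not required.
Art. III. offers tattoo or body-art services; does not dispense prescription medication → Compliance Authorization not required.
Art. IV. does not provide massage or bodywork services → Municipal Certificate not required.
Art. V. handles hazardous materials → Municipal Permit required.
Art. VI. is a mobile business with no fixed premises → Regulatory Authorization required.
Art. VII. is a mobile business with no fixed premises → Annual Permit required.
Art. VIII. is a mobile business with no fixed premises (not: is a home-based business) → General Business Permit not required.
Art. IX. operates vehicles for hire; is a mobile business with no fixed premises → Operating Authorization required.
Art. X. Operating Permit is not required → no effect.
Art. XI. does not dispense prescription medication → Pharmacy Authorization not required.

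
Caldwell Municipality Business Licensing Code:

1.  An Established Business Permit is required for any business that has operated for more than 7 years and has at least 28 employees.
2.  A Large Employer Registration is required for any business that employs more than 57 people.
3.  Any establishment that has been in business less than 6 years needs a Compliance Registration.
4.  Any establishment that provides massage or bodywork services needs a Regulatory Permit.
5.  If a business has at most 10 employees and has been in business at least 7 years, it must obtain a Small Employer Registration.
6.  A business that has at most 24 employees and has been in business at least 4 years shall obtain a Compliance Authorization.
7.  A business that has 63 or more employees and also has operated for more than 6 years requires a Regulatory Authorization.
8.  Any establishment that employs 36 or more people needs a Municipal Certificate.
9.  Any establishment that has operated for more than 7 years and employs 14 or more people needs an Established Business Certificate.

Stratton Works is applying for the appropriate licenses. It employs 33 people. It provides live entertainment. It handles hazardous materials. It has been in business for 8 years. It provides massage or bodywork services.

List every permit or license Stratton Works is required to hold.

1. years in business 8 > 7; employees 33 ≥ 28 → Established Business Permit required.
2. employees 33 ≤ 57 → Large Employer Registration not required.
3. years in business 8 ≥ 6 → Compliance Registration not required.
4. provides massage or bodywork services → Regulatory Permit required.
5. employees 33 > 10; years in business 8 ≥ 7 → Small Employer Registration not required.
6. employees 33 > 24; years in business 8 ≥ 4 → Compliance Authorization not required.
7. employees 33 < 63; years in business 8 > 6 → Regulatory Authorization not required.
8. employees 33 < 36 → Municipal Certificate not required.
9. years in business 8 > 7; employees 33 ≥ 14 → Established Business Certificate required.

Established Business Certificate, Established Business Permit, Regulatory Permit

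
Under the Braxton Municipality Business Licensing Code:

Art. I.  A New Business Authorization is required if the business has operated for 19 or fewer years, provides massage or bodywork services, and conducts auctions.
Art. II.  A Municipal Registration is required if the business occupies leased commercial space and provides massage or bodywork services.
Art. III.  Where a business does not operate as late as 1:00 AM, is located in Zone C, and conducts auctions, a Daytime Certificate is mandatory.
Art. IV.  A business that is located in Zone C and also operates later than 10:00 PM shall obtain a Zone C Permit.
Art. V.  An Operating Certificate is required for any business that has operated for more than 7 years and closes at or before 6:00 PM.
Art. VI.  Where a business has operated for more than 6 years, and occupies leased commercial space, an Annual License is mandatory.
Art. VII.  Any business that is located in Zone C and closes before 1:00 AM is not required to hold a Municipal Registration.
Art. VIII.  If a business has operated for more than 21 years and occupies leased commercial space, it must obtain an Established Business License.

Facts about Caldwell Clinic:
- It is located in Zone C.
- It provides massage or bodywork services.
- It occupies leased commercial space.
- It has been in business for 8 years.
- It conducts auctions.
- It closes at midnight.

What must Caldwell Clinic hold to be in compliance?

Art. I. years in business 8 ≤ 19; provides massage or bodywork services; conducts auctions → New Business Authorization required.
Art. II. occupies leased commercial space; provides massage or bodywork services → Municipal Registration required.
Art. III. closes midnight, at/before 1:00 AM; is located in Zone C; conducts auctions → Daytime Certificate required.
Art. IV. is located in Zone C; closes midnight, after 10:00 PM → Zone C Permit required.
Art. V. years in business 8 > 7; closes midnight, after 6:00 PM → Operating Certificate not required.
Art. VI. years in business 8 > 6; occupies leased commercial space → Annual License required.
Art. VII. is located in Zone C; closes midnight, at/before 1:00 AM → exempt from Municipal Registration.
Art. VIII. years in business 8 ≤ 21; occupies leased commercial space → Established Business License not required.

Annual License, Daytime Certificate, New Business Authorization, Zone C Permit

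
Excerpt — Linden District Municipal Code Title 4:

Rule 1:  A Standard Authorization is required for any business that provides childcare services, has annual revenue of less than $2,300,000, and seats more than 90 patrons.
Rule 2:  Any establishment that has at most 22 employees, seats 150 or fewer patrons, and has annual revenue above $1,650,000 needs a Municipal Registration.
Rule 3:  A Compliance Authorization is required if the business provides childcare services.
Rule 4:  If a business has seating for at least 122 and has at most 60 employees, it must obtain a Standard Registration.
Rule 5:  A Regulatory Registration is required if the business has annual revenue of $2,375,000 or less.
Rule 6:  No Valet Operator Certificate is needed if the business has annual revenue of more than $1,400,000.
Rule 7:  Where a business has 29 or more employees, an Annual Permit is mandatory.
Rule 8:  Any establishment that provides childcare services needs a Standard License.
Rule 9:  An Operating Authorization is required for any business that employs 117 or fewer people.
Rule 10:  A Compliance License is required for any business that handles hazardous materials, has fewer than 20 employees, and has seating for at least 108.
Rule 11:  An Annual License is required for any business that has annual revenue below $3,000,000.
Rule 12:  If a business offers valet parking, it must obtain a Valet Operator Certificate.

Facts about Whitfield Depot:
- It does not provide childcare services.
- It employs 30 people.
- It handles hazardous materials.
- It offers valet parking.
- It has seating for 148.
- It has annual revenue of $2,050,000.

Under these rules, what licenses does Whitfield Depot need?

Rule 1: does not provide childcare services; revenue $2,050,000 < $2,300,000; seating 148 > 90 → Standard Authorization not required.
Rule 2: employees 30 > 22; seating 148 ≤ 150; revenue $2,050,000 > $1,650,000 → Municipal Registration not required.
Rule 3: does not provide childcare services → Compliance Authorization not required.
Rule 4: seating 148 ≥ 122; employees 30 ≤ 60 → Standard Registration required.
Rule 5: revenue $2,050,000 ≤ $2,375,000 → Regulatory Registration required.
Rule 6: revenue $2,050,000 > $1,400,000 → exempt from Valet Operator Certificate.
Rule 7: employees 30 ≥ 29 → Annual Permit required.
Rule 8: does not provide childcare services → Standard License not required.
Rule 9: employees 30 ≤ 117 → Operating Authorization required.
Rule 10: handles hazardous materials; employees 30 ≥ 20; seating 148 ≥ 108 → Compliance License not required.
Rule 11: revenue $2,050,000 < $3,000,000 → Annual License required.
Rule 12: offers valet parking → Valet Operator Certificate required.

Annual License, Annual Permit, Operating Authorization, Regulatory Registration, Standard Registration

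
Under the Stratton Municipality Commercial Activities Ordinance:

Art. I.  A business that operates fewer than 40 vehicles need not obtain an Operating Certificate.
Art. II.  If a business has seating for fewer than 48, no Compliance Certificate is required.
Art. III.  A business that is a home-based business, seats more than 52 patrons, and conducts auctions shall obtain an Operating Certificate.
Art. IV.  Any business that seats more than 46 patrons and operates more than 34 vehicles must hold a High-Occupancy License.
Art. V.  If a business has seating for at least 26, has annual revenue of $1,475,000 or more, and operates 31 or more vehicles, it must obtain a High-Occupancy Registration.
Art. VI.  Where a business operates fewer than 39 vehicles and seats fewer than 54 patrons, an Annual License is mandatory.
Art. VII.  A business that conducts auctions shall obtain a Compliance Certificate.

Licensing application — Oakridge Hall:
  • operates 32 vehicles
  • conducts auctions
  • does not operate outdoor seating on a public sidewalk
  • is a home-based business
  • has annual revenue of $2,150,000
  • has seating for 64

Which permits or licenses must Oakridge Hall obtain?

Art. I. vehicles 32 < 40 → exempt from Operating Certificate.
Art. II. seating 64 ≥ 48 → Compliance Certificate exemption does not apply.
Art. III. is a home-based business; seating 64 > 52; conducts auctions → Operating Certificate required.
Art. IV. seating 64 > 46; vehicles 32 ≤ 34 → High-Occupancy License not required.
Art. V. seating 64 ≥ 26; revenue $2,150,000 ≥ $1,475,000; vehicles 32 ≥ 31 → High-Occupancy Registration required.
Art. VI. vehicles 32 < 39; seating 64 ≥ 54 → Annual License not required.
Art. VII. conducts auctions → Compliance Certificate required.

Compliance Certificate, High-Occupancy Registration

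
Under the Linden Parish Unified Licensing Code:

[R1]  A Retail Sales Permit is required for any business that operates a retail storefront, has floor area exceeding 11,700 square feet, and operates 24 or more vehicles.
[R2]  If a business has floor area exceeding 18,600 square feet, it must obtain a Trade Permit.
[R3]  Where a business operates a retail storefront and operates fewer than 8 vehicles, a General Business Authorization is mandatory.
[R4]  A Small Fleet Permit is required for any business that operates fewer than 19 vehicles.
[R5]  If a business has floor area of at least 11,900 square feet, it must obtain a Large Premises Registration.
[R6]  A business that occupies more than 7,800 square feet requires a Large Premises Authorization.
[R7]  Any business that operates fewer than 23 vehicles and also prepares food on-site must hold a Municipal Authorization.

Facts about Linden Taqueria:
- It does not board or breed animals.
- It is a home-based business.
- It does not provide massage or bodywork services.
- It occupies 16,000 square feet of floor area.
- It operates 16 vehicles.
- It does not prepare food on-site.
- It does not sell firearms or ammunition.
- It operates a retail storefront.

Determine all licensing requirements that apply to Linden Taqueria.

[R1] operates a retail storefront; floor area 16,000 square feet > 11,700 square feet; vehicles 16 < 24 → Retail Sales Permit not required.
[R2] floor area 16,000 square feet ≤ 18,600 square feet → Trade Permit not required.
[R3] operates a retail storefront; vehicles 16 ≥ 8 → General Business Authorization not required.
[R4] vehicles 16 < 19 → Small Fleet Permit required.
[R5] floor area 16,000 square feet ≥ 11,900 square feet → Large Premises Registration required.
[R6] floor area 16,000 square feet > 7,800 square feet → Large Premises Authorization required.
[R7] vehicles 16 < 23; does not prepare food on-site → Municipal Authorization not required.

Large Premises Authorization, Large Premises Registration, Small Fleet Permit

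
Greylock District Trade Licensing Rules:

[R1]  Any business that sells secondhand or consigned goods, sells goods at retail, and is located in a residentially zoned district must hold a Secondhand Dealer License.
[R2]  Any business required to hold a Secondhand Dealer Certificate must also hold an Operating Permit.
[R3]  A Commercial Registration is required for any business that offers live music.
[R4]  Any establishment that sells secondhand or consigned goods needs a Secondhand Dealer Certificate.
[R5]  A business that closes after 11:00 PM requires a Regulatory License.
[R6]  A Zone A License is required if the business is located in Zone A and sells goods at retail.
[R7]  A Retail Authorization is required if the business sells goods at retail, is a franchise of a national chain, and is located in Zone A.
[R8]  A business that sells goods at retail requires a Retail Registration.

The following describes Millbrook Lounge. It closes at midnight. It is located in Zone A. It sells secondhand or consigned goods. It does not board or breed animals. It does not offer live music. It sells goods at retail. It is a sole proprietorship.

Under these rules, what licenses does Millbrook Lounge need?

Operating Permit, Regulatory License, Retail Registration, Secondhand Dealer Certificate, Zone A License

[R1] sells secondhand or consigned goods; sells goods at retail; is located in Zone A (not: is located in a residentially zoned district) → Secondhand Dealer License not required.
[R2] Secondhand Dealer Certificate is required → Operating Permit also required.
[R3] does not offer live music → Commercial Registration not required.
[R4] sells secondhand or consigned goods → Secondhand Dealer Certificate required.
[R5] closes midnight, after 11:00 PM → Regulatory License required.
[R6] is located in Zone A; sells goods at retail → Zone A License required.
[R7] sells goods at retail; is a sole proprietorship (not: is a franchise of a national chain); is located in Zone A → Retail Authorization not required.
[R8] sells goods at retail → Retail Registration required.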